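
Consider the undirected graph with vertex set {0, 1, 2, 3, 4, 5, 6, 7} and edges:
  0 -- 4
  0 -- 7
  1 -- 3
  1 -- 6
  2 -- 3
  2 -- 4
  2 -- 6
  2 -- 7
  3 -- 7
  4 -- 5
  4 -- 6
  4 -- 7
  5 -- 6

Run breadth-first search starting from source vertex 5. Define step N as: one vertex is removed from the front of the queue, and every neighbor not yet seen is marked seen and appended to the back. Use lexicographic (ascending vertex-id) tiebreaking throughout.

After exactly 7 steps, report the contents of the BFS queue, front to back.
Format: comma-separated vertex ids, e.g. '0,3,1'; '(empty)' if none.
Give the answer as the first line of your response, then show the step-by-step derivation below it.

3

step 1: dequeue 5; queue=[4,6]; order=5
step 2: dequeue 4; queue=[6,0,2,7]; order=5,4
step 3: dequeue 6; queue=[0,2,7,1]; order=5,4,6
step 4: dequeue 0; queue=[2,7,1]; order=5,4,6,0
step 5: dequeue 2; queue=[7,1,3]; order=5,4,6,0,2
step 6: dequeue 7; queue=[1,3]; order=5,4,6,0,2,7
step 7: dequeue 1; queue=[3]; order=5,4,6,0,2,7,1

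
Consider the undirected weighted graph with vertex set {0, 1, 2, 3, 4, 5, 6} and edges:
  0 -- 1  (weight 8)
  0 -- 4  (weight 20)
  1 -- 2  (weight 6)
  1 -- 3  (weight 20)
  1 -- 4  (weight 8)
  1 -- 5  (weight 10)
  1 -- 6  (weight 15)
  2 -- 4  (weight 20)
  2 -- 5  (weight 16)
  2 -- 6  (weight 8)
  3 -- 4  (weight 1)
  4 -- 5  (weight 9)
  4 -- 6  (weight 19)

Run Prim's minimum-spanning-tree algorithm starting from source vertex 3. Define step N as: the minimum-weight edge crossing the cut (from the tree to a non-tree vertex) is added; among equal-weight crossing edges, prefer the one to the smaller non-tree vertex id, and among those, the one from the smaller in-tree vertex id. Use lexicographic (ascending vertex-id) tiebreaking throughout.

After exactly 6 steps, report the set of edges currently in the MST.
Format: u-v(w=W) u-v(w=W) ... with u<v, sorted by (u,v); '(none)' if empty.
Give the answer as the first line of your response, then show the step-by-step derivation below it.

0-1(w=8) 1-2(w=6) 1-4(w=8) 2-6(w=8) 3-4(w=1) 4-5(w=9)

step 1: add edge 3-4 (w=1); MST = {3-4(w=1)}
step 2: add edge 1-4 (w=8); MST = {1-4(w=8) 3-4(w=1)}
step 3: add edge 1-2 (w=6); MST = {1-2(w=6) 1-4(w=8) 3-4(w=1)}
step 4: add edge 0-1 (w=8); MST = {0-1(w=8) 1-2(w=6) 1-4(w=8) 3-4(w=1)}
step 5: add edge 2-6 (w=8); MST = {0-1(w=8) 1-2(w=6) 1-4(w=8) 2-6(w=8) 3-4(w=1)}
step 6: add edge 4-5 (w=9); MST = {0-1(w=8) 1-2(w=6) 1-4(w=8) 2-6(w=8) 3-4(w=1) 4-5(w=9)}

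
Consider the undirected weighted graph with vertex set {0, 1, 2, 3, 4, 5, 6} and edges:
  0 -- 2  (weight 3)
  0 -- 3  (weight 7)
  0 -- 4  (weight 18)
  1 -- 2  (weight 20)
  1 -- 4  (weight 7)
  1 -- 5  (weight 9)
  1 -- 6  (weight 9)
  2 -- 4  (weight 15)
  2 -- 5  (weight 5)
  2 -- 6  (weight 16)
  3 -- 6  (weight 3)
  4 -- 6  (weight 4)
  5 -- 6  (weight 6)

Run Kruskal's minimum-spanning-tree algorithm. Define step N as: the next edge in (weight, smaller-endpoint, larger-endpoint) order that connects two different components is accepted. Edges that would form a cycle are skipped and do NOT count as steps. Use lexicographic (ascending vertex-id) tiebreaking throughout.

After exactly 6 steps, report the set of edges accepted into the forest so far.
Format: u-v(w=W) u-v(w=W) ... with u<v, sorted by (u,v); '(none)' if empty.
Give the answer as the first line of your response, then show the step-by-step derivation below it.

0-2(w=3) 1-4(w=7) 2-5(w=5) 3-6(w=3) 4-6(w=4) 5-6(w=6)

step 1: add edge 0-2 (w=3); MST = {0-2(w=3)}
step 2: add edge 3-6 (w=3); MST = {0-2(w=3) 3-6(w=3)}
step 3: add edge 4-6 (w=4); MST = {0-2(w=3) 3-6(w=3) 4-6(w=4)}
step 4: add edge 2-5 (w=5); MST = {0-2(w=3) 2-5(w=5) 3-6(w=3) 4-6(w=4)}
step 5: add edge 5-6 (w=6); MST = {0-2(w=3) 2-5(w=5) 3-6(w=3) 4-6(w=4) 5-6(w=6)}
step 6: add edge 1-4 (w=7); MST = {0-2(w=3) 1-4(w=7) 2-5(w=5) 3-6(w=3) 4-6(w=4) 5-6(w=6)}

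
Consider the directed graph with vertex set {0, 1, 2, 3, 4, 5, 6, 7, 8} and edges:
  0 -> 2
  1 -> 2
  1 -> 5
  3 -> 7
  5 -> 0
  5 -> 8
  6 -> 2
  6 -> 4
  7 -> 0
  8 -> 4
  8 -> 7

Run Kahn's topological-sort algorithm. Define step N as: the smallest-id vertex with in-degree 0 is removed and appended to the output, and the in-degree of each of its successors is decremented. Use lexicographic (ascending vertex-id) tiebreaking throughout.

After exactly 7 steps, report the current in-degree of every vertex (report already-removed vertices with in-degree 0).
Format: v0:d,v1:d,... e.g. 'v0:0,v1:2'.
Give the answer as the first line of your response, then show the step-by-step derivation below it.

v0:0,v1:0,v2:1,v3:0,v4:0,v5:0,v6:0,v7:0,v8:0

step 1: output 1; order=[1]; indeg=(2,0,2,0,2,0,0,2,1)
step 2: output 3; order=[1,3]; indeg=(2,0,2,0,2,0,0,1,1)
step 3: output 5; order=[1,3,5]; indeg=(1,0,2,0,2,0,0,1,0)
step 4: output 6; order=[1,3,5,6]; indeg=(1,0,1,0,1,0,0,1,0)
step 5: output 8; order=[1,3,5,6,8]; indeg=(1,0,1,0,0,0,0,0,0)
step 6: output 4; order=[1,3,5,6,8,4]; indeg=(1,0,1,0,0,0,0,0,0)
step 7: output 7; order=[1,3,5,6,8,4,7]; indeg=(0,0,1,0,0,0,0,0,0)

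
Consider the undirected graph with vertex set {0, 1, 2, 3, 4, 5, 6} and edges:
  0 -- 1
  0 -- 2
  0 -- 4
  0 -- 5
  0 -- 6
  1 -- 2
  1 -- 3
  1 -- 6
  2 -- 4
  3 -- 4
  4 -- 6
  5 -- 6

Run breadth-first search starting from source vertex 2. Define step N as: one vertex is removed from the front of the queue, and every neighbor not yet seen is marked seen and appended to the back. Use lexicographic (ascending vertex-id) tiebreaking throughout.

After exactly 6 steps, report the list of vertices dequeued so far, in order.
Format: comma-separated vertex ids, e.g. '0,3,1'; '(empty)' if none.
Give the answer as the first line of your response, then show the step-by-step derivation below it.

2,0,1,4,5,6

step 1: dequeue 2; queue=[0,1,4]; order=2
step 2: dequeue 0; queue=[1,4,5,6]; order=2,0
step 3: dequeue 1; queue=[4,5,6,3]; order=2,0,1
step 4: dequeue 4; queue=[5,6,3]; order=2,0,1,4
step 5: dequeue 5; queue=[6,3]; order=2,0,1,4,5
step 6: dequeue 6; queue=[3]; order=2,0,1,4,5,6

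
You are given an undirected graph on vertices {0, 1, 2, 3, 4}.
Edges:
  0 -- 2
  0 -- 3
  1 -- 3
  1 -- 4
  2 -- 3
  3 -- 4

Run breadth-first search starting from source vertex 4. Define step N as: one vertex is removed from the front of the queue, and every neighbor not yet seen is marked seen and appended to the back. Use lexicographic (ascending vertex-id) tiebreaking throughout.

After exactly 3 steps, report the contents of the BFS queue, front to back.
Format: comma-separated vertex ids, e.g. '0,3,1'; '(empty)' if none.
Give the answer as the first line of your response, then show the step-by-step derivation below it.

0,2

step 1: dequeue 4; queue=[1,3]; order=4
step 2: dequeue 1; queue=[3]; order=4,1
step 3: dequeue 3; queue=[0,2]; order=4,1,3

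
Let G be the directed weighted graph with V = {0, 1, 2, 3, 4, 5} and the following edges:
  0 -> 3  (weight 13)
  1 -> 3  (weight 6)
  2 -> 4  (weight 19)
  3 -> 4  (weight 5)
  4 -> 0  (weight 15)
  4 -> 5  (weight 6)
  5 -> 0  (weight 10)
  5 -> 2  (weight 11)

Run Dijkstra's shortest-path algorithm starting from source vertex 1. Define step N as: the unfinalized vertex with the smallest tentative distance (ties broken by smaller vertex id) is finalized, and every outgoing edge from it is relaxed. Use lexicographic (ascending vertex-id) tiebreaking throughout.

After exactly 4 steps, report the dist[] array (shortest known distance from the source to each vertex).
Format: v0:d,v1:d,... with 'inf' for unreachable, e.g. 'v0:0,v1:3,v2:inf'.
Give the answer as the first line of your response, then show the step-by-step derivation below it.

v0:26,v1:0,v2:28,v3:6,v4:11,v5:17

step 1: dist = v0:inf,v1:0,v2:inf,v3:6,v4:inf,v5:inf
step 2: dist = v0:inf,v1:0,v2:inf,v3:6,v4:11,v5:inf
step 3: dist = v0:26,v1:0,v2:inf,v3:6,v4:11,v5:17
step 4: dist = v0:26,v1:0,v2:28,v3:6,v4:11,v5:17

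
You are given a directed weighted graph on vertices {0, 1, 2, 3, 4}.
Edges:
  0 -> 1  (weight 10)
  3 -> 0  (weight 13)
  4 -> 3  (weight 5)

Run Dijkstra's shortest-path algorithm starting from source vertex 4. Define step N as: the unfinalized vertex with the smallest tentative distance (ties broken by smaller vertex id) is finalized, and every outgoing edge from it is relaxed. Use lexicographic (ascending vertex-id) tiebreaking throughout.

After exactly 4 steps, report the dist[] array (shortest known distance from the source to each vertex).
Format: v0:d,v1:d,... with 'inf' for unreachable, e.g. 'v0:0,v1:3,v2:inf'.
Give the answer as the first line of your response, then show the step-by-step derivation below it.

v0:18,v1:28,v2:inf,v3:5,v4:0

step 1: dist = v0:inf,v1:inf,v2:inf,v3:5,v4:0
step 2: dist = v0:18,v1:inf,v2:inf,v3:5,v4:0
step 3: dist = v0:18,v1:28,v2:inf,v3:5,v4:0
step 4: dist = v0:18,v1:28,v2:inf,v3:5,v4:0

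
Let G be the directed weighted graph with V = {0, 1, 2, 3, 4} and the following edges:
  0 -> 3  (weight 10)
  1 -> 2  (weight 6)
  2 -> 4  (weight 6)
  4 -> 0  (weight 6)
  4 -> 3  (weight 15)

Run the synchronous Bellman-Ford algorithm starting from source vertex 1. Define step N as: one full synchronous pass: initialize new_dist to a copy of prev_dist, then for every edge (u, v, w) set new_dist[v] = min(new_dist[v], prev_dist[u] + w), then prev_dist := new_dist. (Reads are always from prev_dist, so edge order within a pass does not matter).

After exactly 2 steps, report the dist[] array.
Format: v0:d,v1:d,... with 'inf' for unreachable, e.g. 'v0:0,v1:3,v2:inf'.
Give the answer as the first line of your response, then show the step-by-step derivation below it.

v0:inf,v1:0,v2:6,v3:inf,v4:12

step 1: dist = v0:inf,v1:0,v2:6,v3:inf,v4:inf
step 2: dist = v0:inf,v1:0,v2:6,v3:inf,v4:12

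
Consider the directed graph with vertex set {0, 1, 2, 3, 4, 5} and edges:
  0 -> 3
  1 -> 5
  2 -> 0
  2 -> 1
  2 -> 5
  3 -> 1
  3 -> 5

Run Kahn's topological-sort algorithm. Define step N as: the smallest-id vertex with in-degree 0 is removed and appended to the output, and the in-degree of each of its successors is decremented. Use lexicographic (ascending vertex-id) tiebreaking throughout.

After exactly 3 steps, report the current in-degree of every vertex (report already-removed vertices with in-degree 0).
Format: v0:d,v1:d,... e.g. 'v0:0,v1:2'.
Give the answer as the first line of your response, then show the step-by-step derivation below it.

v0:0,v1:0,v2:0,v3:0,v4:0,v5:1

step 1: output 2; order=[2]; indeg=(0,1,0,1,0,2)
step 2: output 0; order=[2,0]; indeg=(0,1,0,0,0,2)
step 3: output 3; order=[2,0,3]; indeg=(0,0,0,0,0,1)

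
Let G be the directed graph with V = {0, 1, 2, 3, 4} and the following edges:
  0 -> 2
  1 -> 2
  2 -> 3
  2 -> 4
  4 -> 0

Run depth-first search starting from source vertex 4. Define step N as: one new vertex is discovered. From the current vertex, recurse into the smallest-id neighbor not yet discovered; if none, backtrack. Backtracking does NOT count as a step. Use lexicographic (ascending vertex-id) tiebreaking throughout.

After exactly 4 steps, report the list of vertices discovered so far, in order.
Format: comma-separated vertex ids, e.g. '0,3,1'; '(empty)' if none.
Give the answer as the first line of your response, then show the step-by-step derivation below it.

4,0,2,3

step 1: discover 4; path=4; order=4
step 2: discover 0; path=4>0; order=4,0
step 3: discover 2; path=4>0>2; order=4,0,2
step 4: discover 3; path=4>0>2>3; order=4,0,2,3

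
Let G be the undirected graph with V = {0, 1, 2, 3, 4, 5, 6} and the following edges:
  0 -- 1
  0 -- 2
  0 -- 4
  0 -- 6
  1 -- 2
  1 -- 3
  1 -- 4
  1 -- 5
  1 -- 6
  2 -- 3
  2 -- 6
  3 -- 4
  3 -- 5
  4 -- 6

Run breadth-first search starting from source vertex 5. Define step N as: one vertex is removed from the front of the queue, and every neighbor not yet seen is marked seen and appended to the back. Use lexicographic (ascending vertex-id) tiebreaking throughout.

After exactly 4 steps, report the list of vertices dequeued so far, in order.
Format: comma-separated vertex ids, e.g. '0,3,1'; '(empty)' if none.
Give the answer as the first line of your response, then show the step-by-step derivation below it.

5,1,3,0

step 1: dequeue 5; queue=[1,3]; order=5
step 2: dequeue 1; queue=[3,0,2,4,6]; order=5,1
step 3: dequeue 3; queue=[0,2,4,6]; order=5,1,3
step 4: dequeue 0; queue=[2,4,6]; order=5,1,3,0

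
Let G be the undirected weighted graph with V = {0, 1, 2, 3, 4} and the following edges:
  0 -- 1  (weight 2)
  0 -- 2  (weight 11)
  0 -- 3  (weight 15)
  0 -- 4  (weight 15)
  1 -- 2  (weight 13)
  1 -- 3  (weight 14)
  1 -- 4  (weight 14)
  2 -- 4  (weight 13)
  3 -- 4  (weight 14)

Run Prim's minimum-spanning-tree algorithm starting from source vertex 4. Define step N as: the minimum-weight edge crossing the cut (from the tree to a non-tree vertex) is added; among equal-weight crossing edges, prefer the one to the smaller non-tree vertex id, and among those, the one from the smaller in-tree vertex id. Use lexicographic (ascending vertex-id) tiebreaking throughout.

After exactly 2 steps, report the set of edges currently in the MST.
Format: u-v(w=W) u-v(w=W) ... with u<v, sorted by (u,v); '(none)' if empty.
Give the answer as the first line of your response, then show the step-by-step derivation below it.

0-2(w=11) 2-4(w=13)

step 1: add edge 2-4 (w=13); MST = {2-4(w=13)}
step 2: add edge 0-2 (w=11); MST = {0-2(w=11) 2-4(w=13)}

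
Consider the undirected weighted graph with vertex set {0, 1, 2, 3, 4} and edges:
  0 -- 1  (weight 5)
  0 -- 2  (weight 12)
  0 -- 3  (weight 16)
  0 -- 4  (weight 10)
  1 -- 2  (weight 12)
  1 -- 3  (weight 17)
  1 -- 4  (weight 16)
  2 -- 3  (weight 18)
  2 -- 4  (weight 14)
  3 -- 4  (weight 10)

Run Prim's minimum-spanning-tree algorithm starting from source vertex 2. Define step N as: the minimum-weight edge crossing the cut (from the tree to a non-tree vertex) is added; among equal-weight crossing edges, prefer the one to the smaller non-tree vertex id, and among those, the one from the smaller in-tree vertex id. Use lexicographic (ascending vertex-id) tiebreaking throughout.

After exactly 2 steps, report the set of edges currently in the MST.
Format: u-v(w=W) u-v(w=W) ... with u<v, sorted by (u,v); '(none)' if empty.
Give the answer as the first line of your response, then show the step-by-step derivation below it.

0-1(w=5) 0-2(w=12)

step 1: add edge 0-2 (w=12); MST = {0-2(w=12)}
step 2: add edge 0-1 (w=5); MST = {0-1(w=5) 0-2(w=12)}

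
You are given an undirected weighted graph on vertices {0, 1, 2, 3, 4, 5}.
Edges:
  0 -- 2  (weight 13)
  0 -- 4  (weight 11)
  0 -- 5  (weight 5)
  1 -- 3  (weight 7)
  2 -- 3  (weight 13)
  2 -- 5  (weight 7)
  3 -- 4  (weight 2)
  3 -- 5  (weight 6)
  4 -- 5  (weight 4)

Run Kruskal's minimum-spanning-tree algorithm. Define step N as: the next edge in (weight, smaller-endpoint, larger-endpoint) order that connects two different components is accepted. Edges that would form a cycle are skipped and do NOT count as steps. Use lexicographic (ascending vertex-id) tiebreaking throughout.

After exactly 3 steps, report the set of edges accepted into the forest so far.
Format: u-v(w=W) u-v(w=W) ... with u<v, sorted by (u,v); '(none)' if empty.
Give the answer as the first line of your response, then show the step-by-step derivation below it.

0-5(w=5) 3-4(w=2) 4-5(w=4)

step 1: add edge 3-4 (w=2); MST = {3-4(w=2)}
step 2: add edge 4-5 (w=4); MST = {3-4(w=2) 4-5(w=4)}
step 3: add edge 0-5 (w=5); MST = {0-5(w=5) 3-4(w=2) 4-5(w=4)}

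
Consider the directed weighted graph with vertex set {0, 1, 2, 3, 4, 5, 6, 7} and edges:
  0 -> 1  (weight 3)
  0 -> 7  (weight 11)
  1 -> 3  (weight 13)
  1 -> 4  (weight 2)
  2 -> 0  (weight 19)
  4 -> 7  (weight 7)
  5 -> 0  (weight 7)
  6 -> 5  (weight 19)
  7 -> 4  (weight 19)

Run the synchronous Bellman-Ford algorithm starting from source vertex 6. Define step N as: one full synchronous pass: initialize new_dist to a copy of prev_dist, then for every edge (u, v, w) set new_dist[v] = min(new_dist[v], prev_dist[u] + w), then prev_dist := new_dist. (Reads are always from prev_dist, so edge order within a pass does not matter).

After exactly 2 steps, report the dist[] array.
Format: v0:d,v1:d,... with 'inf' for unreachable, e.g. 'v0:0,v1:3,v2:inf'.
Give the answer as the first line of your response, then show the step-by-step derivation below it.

v0:26,v1:inf,v2:inf,v3:inf,v4:inf,v5:19,v6:0,v7:inf

step 1: dist = v0:inf,v1:inf,v2:inf,v3:inf,v4:inf,v5:19,v6:0,v7:inf
step 2: dist = v0:26,v1:inf,v2:inf,v3:inf,v4:inf,v5:19,v6:0,v7:inf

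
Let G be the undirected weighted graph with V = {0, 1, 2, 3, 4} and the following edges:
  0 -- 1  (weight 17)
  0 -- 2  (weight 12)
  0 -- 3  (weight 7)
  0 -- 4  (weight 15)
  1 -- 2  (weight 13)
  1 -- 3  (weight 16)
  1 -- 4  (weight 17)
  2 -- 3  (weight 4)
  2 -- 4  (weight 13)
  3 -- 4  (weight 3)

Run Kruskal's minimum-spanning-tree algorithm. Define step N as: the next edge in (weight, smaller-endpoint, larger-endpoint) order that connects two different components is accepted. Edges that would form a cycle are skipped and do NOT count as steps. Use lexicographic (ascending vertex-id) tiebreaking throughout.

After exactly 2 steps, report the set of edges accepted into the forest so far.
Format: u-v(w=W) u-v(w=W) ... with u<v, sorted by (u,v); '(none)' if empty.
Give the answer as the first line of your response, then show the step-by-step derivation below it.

2-3(w=4) 3-4(w=3)

step 1: add edge 3-4 (w=3); MST = {3-4(w=3)}
step 2: add edge 2-3 (w=4); MST = {2-3(w=4) 3-4(w=3)}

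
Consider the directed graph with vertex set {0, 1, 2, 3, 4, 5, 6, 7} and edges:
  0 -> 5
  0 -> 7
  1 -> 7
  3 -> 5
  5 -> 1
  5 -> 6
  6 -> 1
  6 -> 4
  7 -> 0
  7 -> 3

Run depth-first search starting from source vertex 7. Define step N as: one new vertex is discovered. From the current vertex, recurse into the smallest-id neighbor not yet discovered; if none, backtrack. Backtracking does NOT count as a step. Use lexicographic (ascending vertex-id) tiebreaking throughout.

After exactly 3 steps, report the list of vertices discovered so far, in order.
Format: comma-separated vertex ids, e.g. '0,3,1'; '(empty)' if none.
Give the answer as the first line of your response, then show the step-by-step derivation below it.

7,0,5

step 1: discover 7; path=7; order=7
step 2: discover 0; path=7>0; order=7,0
step 3: discover 5; path=7>0>5; order=7,0,5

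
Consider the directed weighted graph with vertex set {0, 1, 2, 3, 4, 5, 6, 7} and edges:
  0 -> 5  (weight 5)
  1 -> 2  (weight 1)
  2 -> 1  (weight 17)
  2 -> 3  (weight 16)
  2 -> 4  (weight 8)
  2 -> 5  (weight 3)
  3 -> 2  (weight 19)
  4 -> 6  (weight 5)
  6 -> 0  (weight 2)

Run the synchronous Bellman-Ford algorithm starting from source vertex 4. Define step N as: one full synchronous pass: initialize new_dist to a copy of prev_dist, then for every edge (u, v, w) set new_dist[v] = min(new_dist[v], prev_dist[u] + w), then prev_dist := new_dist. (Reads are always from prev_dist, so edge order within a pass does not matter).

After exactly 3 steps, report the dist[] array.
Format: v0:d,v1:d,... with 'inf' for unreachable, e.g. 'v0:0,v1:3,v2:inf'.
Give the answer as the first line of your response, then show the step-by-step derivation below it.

v0:7,v1:inf,v2:inf,v3:inf,v4:0,v5:12,v6:5,v7:inf

step 1: dist = v0:inf,v1:inf,v2:inf,v3:inf,v4:0,v5:inf,v6:5,v7:inf
step 2: dist = v0:7,v1:inf,v2:inf,v3:inf,v4:0,v5:inf,v6:5,v7:inf
step 3: dist = v0:7,v1:inf,v2:inf,v3:inf,v4:0,v5:12,v6:5,v7:inf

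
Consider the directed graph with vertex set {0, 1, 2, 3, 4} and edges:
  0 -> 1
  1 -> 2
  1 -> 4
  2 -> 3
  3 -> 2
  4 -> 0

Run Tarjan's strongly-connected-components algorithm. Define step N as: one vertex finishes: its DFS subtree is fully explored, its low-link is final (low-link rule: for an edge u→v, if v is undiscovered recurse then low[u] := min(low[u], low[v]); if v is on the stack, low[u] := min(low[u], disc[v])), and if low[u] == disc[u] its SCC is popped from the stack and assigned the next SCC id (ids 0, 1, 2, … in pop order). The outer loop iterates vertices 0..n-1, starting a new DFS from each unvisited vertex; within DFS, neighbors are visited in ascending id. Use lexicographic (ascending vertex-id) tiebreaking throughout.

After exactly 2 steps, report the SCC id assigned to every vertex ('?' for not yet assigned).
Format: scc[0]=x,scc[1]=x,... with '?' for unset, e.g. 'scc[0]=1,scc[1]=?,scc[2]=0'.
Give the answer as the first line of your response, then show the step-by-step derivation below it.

scc[0]=?,scc[1]=?,scc[2]=0,scc[3]=0,scc[4]=?

step 1: low=(low[0]=0,low[1]=1,low[2]=2,low[3]=2,low[4]=?); scc=(scc[0]=?,scc[1]=?,scc[2]=?,scc[3]=?,scc[4]=?)
step 2: low=(low[0]=0,low[1]=1,low[2]=2,low[3]=2,low[4]=?); scc=(scc[0]=?,scc[1]=?,scc[2]=0,scc[3]=0,scc[4]=?)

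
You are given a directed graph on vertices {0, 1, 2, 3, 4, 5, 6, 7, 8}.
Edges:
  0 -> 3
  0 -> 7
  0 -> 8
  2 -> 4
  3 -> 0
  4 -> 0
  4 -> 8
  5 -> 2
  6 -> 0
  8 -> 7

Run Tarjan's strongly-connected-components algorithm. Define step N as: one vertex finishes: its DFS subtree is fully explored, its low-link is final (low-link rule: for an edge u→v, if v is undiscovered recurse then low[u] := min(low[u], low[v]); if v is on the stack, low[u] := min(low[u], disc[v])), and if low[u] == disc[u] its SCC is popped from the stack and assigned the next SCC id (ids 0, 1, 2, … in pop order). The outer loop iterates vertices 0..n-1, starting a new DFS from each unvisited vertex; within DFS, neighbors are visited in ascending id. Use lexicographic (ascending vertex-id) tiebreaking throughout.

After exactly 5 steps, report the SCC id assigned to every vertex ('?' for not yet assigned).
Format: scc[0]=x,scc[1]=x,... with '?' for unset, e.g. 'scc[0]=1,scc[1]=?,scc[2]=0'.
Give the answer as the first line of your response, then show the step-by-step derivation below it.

scc[0]=2,scc[1]=3,scc[2]=?,scc[3]=2,scc[4]=?,scc[5]=?,scc[6]=?,scc[7]=0,scc[8]=1

step 1: low=(low[0]=0,low[1]=?,low[2]=?,low[3]=0,low[4]=?,low[5]=?,low[6]=?,low[7]=?,low[8]=?); scc=(scc[0]=?,scc[1]=?,scc[2]=?,scc[3]=?,scc[4]=?,scc[5]=?,scc[6]=?,scc[7]=?,scc[8]=?)
step 2: low=(low[0]=0,low[1]=?,low[2]=?,low[3]=0,low[4]=?,low[5]=?,low[6]=?,low[7]=2,low[8]=?); scc=(scc[0]=?,scc[1]=?,scc[2]=?,scc[3]=?,scc[4]=?,scc[5]=?,scc[6]=?,scc[7]=0,scc[8]=?)
step 3: low=(low[0]=0,low[1]=?,low[2]=?,low[3]=0,low[4]=?,low[5]=?,low[6]=?,low[7]=2,low[8]=3); scc=(scc[0]=?,scc[1]=?,scc[2]=?,scc[3]=?,scc[4]=?,scc[5]=?,scc[6]=?,scc[7]=0,scc[8]=1)
step 4: low=(low[0]=0,low[1]=?,low[2]=?,low[3]=0,low[4]=?,low[5]=?,low[6]=?,low[7]=2,low[8]=3); scc=(scc[0]=2,scc[1]=?,scc[2]=?,scc[3]=2,scc[4]=?,scc[5]=?,scc[6]=?,scc[7]=0,scc[8]=1)
step 5: low=(low[0]=0,low[1]=4,low[2]=?,low[3]=0,low[4]=?,low[5]=?,low[6]=?,low[7]=2,low[8]=3); scc=(scc[0]=2,scc[1]=3,scc[2]=?,scc[3]=2,scc[4]=?,scc[5]=?,scc[6]=?,scc[7]=0,scc[8]=1)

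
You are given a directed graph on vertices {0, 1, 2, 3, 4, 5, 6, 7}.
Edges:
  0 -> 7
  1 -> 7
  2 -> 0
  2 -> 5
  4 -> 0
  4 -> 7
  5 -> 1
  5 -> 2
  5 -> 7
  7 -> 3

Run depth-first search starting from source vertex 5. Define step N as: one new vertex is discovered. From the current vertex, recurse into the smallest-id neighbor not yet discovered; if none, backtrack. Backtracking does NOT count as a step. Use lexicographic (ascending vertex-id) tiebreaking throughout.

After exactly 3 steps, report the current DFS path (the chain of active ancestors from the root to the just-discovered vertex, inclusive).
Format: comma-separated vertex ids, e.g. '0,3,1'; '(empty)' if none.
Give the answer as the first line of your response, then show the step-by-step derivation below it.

5,1,7

step 1: discover 5; path=5; order=5
step 2: discover 1; path=5>1; order=5,1
step 3: discover 7; path=5>1>7; order=5,1,7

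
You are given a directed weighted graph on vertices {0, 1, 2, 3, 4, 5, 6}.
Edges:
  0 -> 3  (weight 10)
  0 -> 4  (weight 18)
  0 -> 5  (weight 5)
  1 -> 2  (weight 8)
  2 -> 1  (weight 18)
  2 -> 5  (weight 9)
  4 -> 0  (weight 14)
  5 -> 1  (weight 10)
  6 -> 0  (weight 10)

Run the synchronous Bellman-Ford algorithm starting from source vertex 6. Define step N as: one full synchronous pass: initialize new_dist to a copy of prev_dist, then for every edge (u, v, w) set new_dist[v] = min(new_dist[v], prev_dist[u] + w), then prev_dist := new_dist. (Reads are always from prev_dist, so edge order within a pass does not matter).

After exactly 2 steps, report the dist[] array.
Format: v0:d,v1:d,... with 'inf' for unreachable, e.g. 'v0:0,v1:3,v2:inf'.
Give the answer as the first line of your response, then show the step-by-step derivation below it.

v0:10,v1:inf,v2:inf,v3:20,v4:28,v5:15,v6:0

step 1: dist = v0:10,v1:inf,v2:inf,v3:inf,v4:inf,v5:inf,v6:0
step 2: dist = v0:10,v1:inf,v2:inf,v3:20,v4:28,v5:15,v6:0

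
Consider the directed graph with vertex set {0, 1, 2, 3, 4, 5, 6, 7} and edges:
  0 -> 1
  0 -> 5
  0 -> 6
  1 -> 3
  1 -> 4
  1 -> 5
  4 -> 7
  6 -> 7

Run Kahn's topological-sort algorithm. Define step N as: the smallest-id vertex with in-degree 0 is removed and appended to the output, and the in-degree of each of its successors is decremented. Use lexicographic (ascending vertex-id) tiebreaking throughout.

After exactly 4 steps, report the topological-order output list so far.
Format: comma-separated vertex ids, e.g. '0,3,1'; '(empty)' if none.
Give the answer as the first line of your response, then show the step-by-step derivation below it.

0,1,2,3

step 1: output 0; order=[0]; indeg=(0,0,0,1,1,1,0,2)
step 2: output 1; order=[0,1]; indeg=(0,0,0,0,0,0,0,2)
step 3: output 2; order=[0,1,2]; indeg=(0,0,0,0,0,0,0,2)
step 4: output 3; order=[0,1,2,3]; indeg=(0,0,0,0,0,0,0,2)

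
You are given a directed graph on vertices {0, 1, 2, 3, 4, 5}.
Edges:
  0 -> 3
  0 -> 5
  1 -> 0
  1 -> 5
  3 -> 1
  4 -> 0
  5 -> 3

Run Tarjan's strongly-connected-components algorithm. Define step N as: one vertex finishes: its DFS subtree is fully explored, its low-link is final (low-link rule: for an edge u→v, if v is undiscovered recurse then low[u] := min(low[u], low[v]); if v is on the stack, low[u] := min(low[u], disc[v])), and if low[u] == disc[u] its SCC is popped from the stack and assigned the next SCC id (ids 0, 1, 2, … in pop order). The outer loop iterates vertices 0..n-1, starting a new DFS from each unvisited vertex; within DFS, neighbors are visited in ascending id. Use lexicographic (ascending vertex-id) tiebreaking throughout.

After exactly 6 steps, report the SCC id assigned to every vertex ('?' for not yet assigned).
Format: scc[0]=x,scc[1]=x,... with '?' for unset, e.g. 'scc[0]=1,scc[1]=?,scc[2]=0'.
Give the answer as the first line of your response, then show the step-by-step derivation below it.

scc[0]=0,scc[1]=0,scc[2]=1,scc[3]=0,scc[4]=2,scc[5]=0

step 1: low=(low[0]=0,low[1]=0,low[2]=?,low[3]=1,low[4]=?,low[5]=1); scc=(scc[0]=?,scc[1]=?,scc[2]=?,scc[3]=?,scc[4]=?,scc[5]=?)
step 2: low=(low[0]=0,low[1]=0,low[2]=?,low[3]=1,low[4]=?,low[5]=1); scc=(scc[0]=?,scc[1]=?,scc[2]=?,scc[3]=?,scc[4]=?,scc[5]=?)
step 3: low=(low[0]=0,low[1]=0,low[2]=?,low[3]=0,low[4]=?,low[5]=1); scc=(scc[0]=?,scc[1]=?,scc[2]=?,scc[3]=?,scc[4]=?,scc[5]=?)
step 4: low=(low[0]=0,low[1]=0,low[2]=?,low[3]=0,low[4]=?,low[5]=1); scc=(scc[0]=0,scc[1]=0,scc[2]=?,scc[3]=0,scc[4]=?,scc[5]=0)
step 5: low=(low[0]=0,low[1]=0,low[2]=4,low[3]=0,low[4]=?,low[5]=1); scc=(scc[0]=0,scc[1]=0,scc[2]=1,scc[3]=0,scc[4]=?,scc[5]=0)
step 6: low=(low[0]=0,low[1]=0,low[2]=4,low[3]=0,low[4]=5,low[5]=1); scc=(scc[0]=0,scc[1]=0,scc[2]=1,scc[3]=0,scc[4]=2,scc[5]=0)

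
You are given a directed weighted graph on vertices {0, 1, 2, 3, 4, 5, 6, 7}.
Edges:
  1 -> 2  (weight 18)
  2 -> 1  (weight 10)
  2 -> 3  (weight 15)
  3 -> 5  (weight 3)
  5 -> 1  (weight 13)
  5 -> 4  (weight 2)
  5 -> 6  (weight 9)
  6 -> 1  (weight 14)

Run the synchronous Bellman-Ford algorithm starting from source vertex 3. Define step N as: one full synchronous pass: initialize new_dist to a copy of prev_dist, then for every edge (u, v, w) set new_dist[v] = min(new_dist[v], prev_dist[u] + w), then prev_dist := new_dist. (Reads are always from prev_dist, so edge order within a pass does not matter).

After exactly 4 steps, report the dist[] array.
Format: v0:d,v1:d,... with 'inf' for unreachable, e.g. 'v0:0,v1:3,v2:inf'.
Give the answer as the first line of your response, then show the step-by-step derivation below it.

v0:inf,v1:16,v2:34,v3:0,v4:5,v5:3,v6:12,v7:inf

step 1: dist = v0:inf,v1:inf,v2:inf,v3:0,v4:inf,v5:3,v6:inf,v7:inf
step 2: dist = v0:inf,v1:16,v2:inf,v3:0,v4:5,v5:3,v6:12,v7:inf
step 3: dist = v0:inf,v1:16,v2:34,v3:0,v4:5,v5:3,v6:12,v7:inf
step 4: dist = v0:inf,v1:16,v2:34,v3:0,v4:5,v5:3,v6:12,v7:inf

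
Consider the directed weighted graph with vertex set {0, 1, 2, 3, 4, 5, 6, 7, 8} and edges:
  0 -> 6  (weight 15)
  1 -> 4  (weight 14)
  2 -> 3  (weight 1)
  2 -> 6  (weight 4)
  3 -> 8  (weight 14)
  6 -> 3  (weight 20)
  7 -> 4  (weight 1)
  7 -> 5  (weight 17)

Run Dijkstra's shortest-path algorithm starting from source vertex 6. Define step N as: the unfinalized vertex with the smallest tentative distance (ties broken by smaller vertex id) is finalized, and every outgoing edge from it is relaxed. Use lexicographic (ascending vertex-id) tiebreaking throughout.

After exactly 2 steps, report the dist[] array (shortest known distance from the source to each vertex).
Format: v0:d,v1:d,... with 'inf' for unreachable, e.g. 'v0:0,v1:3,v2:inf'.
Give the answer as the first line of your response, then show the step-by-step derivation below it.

v0:inf,v1:inf,v2:inf,v3:20,v4:inf,v5:inf,v6:0,v7:inf,v8:34

step 1: dist = v0:inf,v1:inf,v2:inf,v3:20,v4:inf,v5:inf,v6:0,v7:inf,v8:inf
step 2: dist = v0:inf,v1:inf,v2:inf,v3:20,v4:inf,v5:inf,v6:0,v7:inf,v8:34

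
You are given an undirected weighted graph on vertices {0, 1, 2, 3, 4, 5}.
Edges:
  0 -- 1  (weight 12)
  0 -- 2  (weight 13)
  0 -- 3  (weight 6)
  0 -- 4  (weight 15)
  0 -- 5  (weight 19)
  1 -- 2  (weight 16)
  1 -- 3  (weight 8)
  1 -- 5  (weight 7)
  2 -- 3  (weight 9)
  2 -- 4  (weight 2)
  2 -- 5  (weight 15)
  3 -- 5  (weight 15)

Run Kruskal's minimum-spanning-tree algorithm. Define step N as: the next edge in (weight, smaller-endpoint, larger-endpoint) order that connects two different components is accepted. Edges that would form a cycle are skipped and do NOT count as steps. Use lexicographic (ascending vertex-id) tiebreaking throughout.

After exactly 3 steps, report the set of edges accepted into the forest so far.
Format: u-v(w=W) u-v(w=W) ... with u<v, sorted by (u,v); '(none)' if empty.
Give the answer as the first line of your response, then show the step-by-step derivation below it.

0-3(w=6) 1-5(w=7) 2-4(w=2)

step 1: add edge 2-4 (w=2); MST = {2-4(w=2)}
step 2: add edge 0-3 (w=6); MST = {0-3(w=6) 2-4(w=2)}
step 3: add edge 1-5 (w=7); MST = {0-3(w=6) 1-5(w=7) 2-4(w=2)}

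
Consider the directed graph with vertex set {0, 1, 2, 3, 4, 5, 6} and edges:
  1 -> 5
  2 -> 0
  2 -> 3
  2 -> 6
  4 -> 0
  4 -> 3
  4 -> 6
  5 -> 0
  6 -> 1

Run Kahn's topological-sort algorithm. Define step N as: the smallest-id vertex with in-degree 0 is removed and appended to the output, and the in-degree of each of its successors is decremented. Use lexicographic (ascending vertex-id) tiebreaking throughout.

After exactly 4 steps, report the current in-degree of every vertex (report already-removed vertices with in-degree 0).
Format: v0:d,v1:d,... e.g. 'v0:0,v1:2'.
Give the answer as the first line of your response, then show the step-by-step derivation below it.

v0:1,v1:0,v2:0,v3:0,v4:0,v5:1,v6:0

step 1: output 2; order=[2]; indeg=(2,1,0,1,0,1,1)
step 2: output 4; order=[2,4]; indeg=(1,1,0,0,0,1,0)
step 3: output 3; order=[2,4,3]; indeg=(1,1,0,0,0,1,0)
step 4: output 6; order=[2,4,3,6]; indeg=(1,0,0,0,0,1,0)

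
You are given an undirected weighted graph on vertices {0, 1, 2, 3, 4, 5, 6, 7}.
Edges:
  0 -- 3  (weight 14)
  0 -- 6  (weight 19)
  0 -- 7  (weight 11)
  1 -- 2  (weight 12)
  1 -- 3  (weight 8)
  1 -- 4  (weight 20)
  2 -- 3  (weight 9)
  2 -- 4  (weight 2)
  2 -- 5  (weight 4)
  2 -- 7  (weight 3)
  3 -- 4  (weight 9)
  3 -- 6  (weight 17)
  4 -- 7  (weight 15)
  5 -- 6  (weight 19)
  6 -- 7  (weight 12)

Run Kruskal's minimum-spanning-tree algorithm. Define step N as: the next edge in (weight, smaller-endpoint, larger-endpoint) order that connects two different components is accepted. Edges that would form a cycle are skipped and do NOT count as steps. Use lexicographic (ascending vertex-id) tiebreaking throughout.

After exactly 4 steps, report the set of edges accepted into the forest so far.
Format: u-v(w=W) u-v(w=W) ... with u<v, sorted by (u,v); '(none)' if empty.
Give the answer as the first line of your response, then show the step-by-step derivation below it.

1-3(w=8) 2-4(w=2) 2-5(w=4) 2-7(w=3)

step 1: add edge 2-4 (w=2); MST = {2-4(w=2)}
step 2: add edge 2-7 (w=3); MST = {2-4(w=2) 2-7(w=3)}
step 3: add edge 2-5 (w=4); MST = {2-4(w=2) 2-5(w=4) 2-7(w=3)}
step 4: add edge 1-3 (w=8); MST = {1-3(w=8) 2-4(w=2) 2-5(w=4) 2-7(w=3)}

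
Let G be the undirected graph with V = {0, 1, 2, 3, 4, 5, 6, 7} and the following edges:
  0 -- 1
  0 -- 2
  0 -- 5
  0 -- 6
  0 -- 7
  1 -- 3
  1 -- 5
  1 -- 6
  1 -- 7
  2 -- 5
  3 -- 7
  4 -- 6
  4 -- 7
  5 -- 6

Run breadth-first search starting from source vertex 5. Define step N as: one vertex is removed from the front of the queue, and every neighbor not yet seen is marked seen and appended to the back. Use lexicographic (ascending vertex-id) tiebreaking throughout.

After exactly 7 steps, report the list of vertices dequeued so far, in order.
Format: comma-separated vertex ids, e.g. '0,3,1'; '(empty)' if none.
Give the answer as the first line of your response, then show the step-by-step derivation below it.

5,0,1,2,6,7,3

step 1: dequeue 5; queue=[0,1,2,6]; order=5
step 2: dequeue 0; queue=[1,2,6,7]; order=5,0
step 3: dequeue 1; queue=[2,6,7,3]; order=5,0,1
step 4: dequeue 2; queue=[6,7,3]; order=5,0,1,2
step 5: dequeue 6; queue=[7,3,4]; order=5,0,1,2,6
step 6: dequeue 7; queue=[3,4]; order=5,0,1,2,6,7
step 7: dequeue 3; queue=[4]; order=5,0,1,2,6,7,3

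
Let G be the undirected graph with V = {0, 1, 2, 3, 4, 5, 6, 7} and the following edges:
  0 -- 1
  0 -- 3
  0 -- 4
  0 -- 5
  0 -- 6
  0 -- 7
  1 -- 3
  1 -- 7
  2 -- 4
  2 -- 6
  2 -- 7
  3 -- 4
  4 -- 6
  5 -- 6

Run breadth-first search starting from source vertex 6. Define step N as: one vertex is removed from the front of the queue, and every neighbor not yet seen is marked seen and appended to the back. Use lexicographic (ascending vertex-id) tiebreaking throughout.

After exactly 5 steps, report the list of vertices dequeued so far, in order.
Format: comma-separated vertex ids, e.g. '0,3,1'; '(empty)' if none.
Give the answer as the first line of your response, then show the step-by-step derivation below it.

6,0,2,4,5

step 1: dequeue 6; queue=[0,2,4,5]; order=6
step 2: dequeue 0; queue=[2,4,5,1,3,7]; order=6,0
step 3: dequeue 2; queue=[4,5,1,3,7]; order=6,0,2
step 4: dequeue 4; queue=[5,1,3,7]; order=6,0,2,4
step 5: dequeue 5; queue=[1,3,7]; order=6,0,2,4,5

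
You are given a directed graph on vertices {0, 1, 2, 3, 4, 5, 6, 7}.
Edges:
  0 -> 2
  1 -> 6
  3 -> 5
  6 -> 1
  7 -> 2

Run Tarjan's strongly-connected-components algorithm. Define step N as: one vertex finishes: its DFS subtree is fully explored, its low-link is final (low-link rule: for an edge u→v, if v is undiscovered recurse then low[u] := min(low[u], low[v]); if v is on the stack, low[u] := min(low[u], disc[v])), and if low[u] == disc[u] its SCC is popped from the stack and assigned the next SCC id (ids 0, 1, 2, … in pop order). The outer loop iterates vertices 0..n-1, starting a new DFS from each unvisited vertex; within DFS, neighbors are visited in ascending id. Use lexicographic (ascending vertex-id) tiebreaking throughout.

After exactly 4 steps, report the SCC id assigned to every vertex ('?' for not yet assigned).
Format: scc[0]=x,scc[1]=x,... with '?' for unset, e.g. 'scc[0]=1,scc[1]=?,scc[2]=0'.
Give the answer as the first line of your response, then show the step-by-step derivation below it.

scc[0]=1,scc[1]=2,scc[2]=0,scc[3]=?,scc[4]=?,scc[5]=?,scc[6]=2,scc[7]=?

step 1: low=(low[0]=0,low[1]=?,low[2]=1,low[3]=?,low[4]=?,low[5]=?,low[6]=?,low[7]=?); scc=(scc[0]=?,scc[1]=?,scc[2]=0,scc[3]=?,scc[4]=?,scc[5]=?,scc[6]=?,scc[7]=?)
step 2: low=(low[0]=0,low[1]=?,low[2]=1,low[3]=?,low[4]=?,low[5]=?,low[6]=?,low[7]=?); scc=(scc[0]=1,scc[1]=?,scc[2]=0,scc[3]=?,scc[4]=?,scc[5]=?,scc[6]=?,scc[7]=?)
step 3: low=(low[0]=0,low[1]=2,low[2]=1,low[3]=?,low[4]=?,low[5]=?,low[6]=2,low[7]=?); scc=(scc[0]=1,scc[1]=?,scc[2]=0,scc[3]=?,scc[4]=?,scc[5]=?,scc[6]=?,scc[7]=?)
step 4: low=(low[0]=0,low[1]=2,low[2]=1,low[3]=?,low[4]=?,low[5]=?,low[6]=2,low[7]=?); scc=(scc[0]=1,scc[1]=2,scc[2]=0,scc[3]=?,scc[4]=?,scc[5]=?,scc[6]=2,scc[7]=?)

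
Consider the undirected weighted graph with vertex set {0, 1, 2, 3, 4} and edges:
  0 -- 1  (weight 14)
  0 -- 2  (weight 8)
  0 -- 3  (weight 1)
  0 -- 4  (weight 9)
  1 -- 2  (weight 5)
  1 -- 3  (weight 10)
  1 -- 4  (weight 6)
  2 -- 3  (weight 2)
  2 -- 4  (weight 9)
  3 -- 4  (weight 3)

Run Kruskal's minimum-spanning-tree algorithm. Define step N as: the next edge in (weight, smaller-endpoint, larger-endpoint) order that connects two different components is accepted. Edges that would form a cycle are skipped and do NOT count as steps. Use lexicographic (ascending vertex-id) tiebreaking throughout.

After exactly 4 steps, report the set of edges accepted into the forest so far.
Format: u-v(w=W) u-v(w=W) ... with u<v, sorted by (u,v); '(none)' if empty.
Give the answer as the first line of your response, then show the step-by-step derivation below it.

0-3(w=1) 1-2(w=5) 2-3(w=2) 3-4(w=3)

step 1: add edge 0-3 (w=1); MST = {0-3(w=1)}
step 2: add edge 2-3 (w=2); MST = {0-3(w=1) 2-3(w=2)}
step 3: add edge 3-4 (w=3); MST = {0-3(w=1) 2-3(w=2) 3-4(w=3)}
step 4: add edge 1-2 (w=5); MST = {0-3(w=1) 1-2(w=5) 2-3(w=2) 3-4(w=3)}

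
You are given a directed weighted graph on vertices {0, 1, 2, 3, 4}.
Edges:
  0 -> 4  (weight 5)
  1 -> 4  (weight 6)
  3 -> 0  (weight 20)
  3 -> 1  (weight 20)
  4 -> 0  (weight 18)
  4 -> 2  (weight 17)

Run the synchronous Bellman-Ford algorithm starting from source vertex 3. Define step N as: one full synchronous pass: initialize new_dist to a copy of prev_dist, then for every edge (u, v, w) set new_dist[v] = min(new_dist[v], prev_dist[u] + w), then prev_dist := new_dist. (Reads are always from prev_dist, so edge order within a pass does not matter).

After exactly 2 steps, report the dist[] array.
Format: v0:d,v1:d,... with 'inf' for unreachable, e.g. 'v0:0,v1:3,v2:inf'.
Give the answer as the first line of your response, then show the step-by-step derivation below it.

v0:20,v1:20,v2:inf,v3:0,v4:25

step 1: dist = v0:20,v1:20,v2:inf,v3:0,v4:inf
step 2: dist = v0:20,v1:20,v2:inf,v3:0,v4:25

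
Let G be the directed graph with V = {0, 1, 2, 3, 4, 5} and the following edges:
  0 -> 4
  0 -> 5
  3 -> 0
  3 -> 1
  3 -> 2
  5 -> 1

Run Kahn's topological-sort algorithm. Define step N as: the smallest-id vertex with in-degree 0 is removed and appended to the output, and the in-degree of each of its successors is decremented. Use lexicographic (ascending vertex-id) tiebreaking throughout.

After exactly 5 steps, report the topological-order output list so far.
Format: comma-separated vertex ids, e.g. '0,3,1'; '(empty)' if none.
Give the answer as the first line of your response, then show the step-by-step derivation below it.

3,0,2,4,5

step 1: output 3; order=[3]; indeg=(0,1,0,0,1,1)
step 2: output 0; order=[3,0]; indeg=(0,1,0,0,0,0)
step 3: output 2; order=[3,0,2]; indeg=(0,1,0,0,0,0)
step 4: output 4; order=[3,0,2,4]; indeg=(0,1,0,0,0,0)
step 5: output 5; order=[3,0,2,4,5]; indeg=(0,0,0,0,0,0)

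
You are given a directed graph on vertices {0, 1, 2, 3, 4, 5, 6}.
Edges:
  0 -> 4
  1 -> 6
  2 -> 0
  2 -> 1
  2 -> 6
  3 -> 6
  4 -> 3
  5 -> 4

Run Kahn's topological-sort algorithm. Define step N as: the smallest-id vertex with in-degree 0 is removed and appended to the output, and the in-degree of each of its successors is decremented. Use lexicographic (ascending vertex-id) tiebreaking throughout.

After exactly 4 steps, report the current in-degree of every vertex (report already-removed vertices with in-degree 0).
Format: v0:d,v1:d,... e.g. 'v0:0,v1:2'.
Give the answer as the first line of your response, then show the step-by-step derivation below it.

v0:0,v1:0,v2:0,v3:1,v4:0,v5:0,v6:1

step 1: output 2; order=[2]; indeg=(0,0,0,1,2,0,2)
step 2: output 0; order=[2,0]; indeg=(0,0,0,1,1,0,2)
step 3: output 1; order=[2,0,1]; indeg=(0,0,0,1,1,0,1)
step 4: output 5; order=[2,0,1,5]; indeg=(0,0,0,1,0,0,1)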